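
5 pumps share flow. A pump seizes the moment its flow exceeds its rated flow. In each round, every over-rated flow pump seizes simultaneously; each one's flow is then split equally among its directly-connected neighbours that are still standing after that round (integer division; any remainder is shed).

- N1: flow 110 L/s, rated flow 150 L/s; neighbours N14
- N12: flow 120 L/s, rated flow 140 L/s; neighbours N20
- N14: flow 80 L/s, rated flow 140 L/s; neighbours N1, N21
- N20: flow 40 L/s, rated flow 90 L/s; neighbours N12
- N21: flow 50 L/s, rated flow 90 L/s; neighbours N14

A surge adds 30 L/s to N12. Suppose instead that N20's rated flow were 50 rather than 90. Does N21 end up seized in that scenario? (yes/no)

With N20's rated flow at 50:
Round 1 — N12 at 150 > 140. N12 seizes.
  N12 sheds 150 L/s to N20: 150 each.
    N20: 40+150 = 190 > 50
Round 2 — N20 seizes.
  N20 sheds 190 L/s: no online neighbours, lost.
No further seizures.

no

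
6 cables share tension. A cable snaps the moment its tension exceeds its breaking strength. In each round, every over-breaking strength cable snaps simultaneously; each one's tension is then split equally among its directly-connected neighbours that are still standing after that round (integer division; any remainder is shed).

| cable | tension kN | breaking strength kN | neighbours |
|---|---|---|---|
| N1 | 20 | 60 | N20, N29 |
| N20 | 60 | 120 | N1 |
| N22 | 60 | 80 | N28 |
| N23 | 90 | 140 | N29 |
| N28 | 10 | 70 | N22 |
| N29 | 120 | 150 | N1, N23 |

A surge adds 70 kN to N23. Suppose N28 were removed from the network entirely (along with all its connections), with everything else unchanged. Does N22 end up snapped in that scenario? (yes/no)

With N28 removed:
Round 1 — N23 at 160 > 140. N23 snaps.
  N23 sheds 160 kN to N29: 160 each.
    N29: 120+160 = 280 > 150
Round 2 — N29 snaps.
  N29 sheds 280 kN to N1: 280 each.
    N1: 20+280 = 300 > 60
Round 3 — N1 snaps.
  N1 sheds 300 kN to N20: 300 each.
    N20: 60+300 = 360 > 120
Round 4 — N20 snaps.
  N20 sheds 360 kN: no online neighbours, lost.
No further breaks.

no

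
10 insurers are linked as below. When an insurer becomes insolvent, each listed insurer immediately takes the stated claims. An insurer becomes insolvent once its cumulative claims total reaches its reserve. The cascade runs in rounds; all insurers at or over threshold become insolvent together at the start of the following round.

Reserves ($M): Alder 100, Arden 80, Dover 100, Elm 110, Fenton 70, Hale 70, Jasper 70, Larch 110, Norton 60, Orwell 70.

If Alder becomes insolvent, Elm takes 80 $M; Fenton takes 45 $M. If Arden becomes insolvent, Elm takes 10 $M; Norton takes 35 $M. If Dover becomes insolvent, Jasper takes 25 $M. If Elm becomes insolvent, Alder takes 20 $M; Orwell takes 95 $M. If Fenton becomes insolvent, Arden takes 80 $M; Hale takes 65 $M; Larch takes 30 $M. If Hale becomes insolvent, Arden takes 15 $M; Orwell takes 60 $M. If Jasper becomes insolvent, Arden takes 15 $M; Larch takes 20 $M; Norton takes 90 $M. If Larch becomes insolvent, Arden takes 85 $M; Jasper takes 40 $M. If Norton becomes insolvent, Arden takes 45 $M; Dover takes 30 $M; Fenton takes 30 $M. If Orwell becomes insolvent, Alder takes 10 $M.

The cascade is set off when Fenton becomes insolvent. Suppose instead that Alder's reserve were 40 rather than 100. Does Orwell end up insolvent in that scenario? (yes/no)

no

With Alder's reserve at 40:
Round 1 — Fenton becomes insolvent (initial).
  Arden: +80 → 80 ≥ 80
  Hale: +65 → 65 < 70
  Larch: +30 → 30 < 110
Round 2 — Arden becomes insolvent.
  Elm: +10 → 10 < 110
  Norton: +35 → 35 < 60
No further insolvencies.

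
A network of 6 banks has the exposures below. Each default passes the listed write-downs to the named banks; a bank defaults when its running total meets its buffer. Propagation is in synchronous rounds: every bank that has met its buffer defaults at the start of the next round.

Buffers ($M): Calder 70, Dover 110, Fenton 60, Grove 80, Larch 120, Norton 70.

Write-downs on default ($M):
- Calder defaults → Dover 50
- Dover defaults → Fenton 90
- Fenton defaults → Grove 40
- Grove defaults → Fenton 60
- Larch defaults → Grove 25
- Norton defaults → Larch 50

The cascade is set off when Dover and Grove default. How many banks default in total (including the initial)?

Round 1 — Dover, Grove default (initial).
  Fenton: +90+60 → 150 ≥ 60
Round 2 — Fenton defaults.
No further defaults.

3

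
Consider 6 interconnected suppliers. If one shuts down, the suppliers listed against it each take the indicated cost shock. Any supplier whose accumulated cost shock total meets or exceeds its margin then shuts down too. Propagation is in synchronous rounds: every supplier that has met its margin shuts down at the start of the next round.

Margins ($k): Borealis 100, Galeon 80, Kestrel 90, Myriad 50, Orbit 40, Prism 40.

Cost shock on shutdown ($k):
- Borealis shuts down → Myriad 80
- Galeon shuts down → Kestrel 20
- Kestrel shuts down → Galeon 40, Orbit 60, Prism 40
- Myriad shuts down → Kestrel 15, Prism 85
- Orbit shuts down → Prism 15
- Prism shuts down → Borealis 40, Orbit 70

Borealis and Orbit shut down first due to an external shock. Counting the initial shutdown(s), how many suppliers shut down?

Round 1 — Borealis, Orbit shut down (initial).
  Myriad: +80 → 80 ≥ 50
  Prism: +15 → 15 < 40
Round 2 — Myriad shuts down.
  Kestrel: +15 → 15 < 90
  Prism: +85 → 100 ≥ 40
Round 3 — Prism shuts down.
No further shutdowns.

4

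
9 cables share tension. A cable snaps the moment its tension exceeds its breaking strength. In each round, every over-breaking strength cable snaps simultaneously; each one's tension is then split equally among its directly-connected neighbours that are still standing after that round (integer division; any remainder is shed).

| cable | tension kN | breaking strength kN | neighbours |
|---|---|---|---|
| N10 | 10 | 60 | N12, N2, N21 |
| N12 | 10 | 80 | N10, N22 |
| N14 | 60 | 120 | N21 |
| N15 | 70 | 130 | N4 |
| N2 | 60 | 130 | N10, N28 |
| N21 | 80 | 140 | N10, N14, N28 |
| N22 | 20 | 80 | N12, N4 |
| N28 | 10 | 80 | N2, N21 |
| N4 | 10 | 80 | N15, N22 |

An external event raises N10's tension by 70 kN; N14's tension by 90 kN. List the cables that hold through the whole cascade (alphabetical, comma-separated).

N12, N15, N22, N4

Round 1 — N10 at 80 > 60; N14 at 150 > 120. N10, N14 snap.
  N10 sheds 80 kN to N12, N2, N21: 26 each (2 lost).
    N12: 10+26 = 36 ≤ 80
    N2: 60+26 = 86 ≤ 130
    N21: 80+26 = 106 ≤ 140
  N14 sheds 150 kN to N21: 150 each.
    N21: 106+150 = 256 > 140
Round 2 — N21 snaps.
  N21 sheds 256 kN to N28: 256 each.
    N28: 10+256 = 266 > 80
Round 3 — N28 snaps.
  N28 sheds 266 kN to N2: 266 each.
    N2: 86+266 = 352 > 130
Round 4 — N2 snaps.
  N2 sheds 352 kN: no online neighbours, lost.
No further breaks.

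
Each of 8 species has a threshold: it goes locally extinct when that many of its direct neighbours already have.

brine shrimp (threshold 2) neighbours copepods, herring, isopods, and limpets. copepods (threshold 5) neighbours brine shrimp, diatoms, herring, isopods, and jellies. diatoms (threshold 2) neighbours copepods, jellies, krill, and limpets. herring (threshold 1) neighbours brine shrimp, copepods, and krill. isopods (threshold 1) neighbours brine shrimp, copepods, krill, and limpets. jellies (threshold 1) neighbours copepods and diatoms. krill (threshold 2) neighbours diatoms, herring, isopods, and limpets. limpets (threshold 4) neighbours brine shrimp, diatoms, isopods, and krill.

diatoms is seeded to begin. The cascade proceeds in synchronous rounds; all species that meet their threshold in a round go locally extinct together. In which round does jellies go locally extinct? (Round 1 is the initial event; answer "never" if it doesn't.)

Round 1 — diatoms goes locally extinct (initial).
Round 2 — checking thresholds:
  copepods: 1 of 5 neighbours < 5, holds.
  jellies: 1 of 2 neighbours ≥ 1, goes locally extinct.
  krill: 1 of 4 neighbours < 2, holds.
  limpets: 1 of 4 neighbours < 4, holds.
Round 3 — no new extinctions; cascade stops.

2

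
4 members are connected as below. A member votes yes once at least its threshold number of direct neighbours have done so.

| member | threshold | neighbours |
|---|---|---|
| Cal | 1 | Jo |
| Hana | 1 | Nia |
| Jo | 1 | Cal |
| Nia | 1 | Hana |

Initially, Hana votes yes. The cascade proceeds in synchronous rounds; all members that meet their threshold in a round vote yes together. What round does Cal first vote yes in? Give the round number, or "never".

never

Round 1 — Hana votes yes (initial).
Round 2 — checking thresholds:
  Nia: 1 of 1 neighbours ≥ 1, votes yes.
Round 3 — no new yes votes; cascade stops.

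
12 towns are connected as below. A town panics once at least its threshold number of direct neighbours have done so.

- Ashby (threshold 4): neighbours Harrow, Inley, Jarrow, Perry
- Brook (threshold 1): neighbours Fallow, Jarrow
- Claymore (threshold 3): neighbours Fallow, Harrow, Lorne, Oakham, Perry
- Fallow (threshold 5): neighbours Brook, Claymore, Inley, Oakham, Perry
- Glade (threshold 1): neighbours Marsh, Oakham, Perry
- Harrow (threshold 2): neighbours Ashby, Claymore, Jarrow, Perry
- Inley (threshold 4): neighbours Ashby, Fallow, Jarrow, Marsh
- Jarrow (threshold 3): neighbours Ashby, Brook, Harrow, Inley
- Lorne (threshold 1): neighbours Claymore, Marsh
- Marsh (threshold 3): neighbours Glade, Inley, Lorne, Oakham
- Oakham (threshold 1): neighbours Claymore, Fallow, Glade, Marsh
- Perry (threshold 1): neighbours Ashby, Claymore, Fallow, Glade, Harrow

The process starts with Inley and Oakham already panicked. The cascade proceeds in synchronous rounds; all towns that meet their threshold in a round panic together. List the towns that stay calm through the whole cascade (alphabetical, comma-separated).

Ashby, Brook, Fallow, Jarrow

Round 1 — Inley, Oakham panic (initial).
Round 2 — checking thresholds:
  Ashby: 1 of 4 neighbours < 4, not yet.
  Claymore: 1 of 5 neighbours < 3, not yet.
  Fallow: 2 of 5 neighbours < 5, not yet.
  Glade: 1 of 3 neighbours ≥ 1, panics.
  Jarrow: 1 of 4 neighbours < 3, not yet.
  Marsh: 2 of 4 neighbours < 3, not yet.
Round 3 — checking thresholds:
  Ashby: 1 of 4 neighbours < 4, not yet.
  Claymore: 1 of 5 neighbours < 3, not yet.
  Fallow: 2 of 5 neighbours < 5, not yet.
  Jarrow: 1 of 4 neighbours < 3, not yet.
  Marsh: 3 of 4 neighbours ≥ 3, panics.
  Perry: 1 of 5 neighbours ≥ 1, panics.
Round 4 — checking thresholds:
  Ashby: 2 of 4 neighbours < 4, not yet.
  Claymore: 2 of 5 neighbours < 3, not yet.
  Fallow: 3 of 5 neighbours < 5, not yet.
  Harrow: 1 of 4 neighbours < 2, not yet.
  Jarrow: 1 of 4 neighbours < 3, not yet.
  Lorne: 1 of 2 neighbours ≥ 1, panics.
Round 5 — checking thresholds:
  Ashby: 2 of 4 neighbours < 4, not yet.
  Claymore: 3 of 5 neighbours ≥ 3, panics.
  Fallow: 3 of 5 neighbours < 5, not yet.
  Harrow: 1 of 4 neighbours < 2, not yet.
  Jarrow: 1 of 4 neighbours < 3, not yet.
Round 6 — checking thresholds:
  Ashby: 2 of 4 neighbours < 4, not yet.
  Fallow: 4 of 5 neighbours < 5, not yet.
  Harrow: 2 of 4 neighbours ≥ 2, panics.
  Jarrow: 1 of 4 neighbours < 3, not yet.
Round 7 — no new panics; cascade stops.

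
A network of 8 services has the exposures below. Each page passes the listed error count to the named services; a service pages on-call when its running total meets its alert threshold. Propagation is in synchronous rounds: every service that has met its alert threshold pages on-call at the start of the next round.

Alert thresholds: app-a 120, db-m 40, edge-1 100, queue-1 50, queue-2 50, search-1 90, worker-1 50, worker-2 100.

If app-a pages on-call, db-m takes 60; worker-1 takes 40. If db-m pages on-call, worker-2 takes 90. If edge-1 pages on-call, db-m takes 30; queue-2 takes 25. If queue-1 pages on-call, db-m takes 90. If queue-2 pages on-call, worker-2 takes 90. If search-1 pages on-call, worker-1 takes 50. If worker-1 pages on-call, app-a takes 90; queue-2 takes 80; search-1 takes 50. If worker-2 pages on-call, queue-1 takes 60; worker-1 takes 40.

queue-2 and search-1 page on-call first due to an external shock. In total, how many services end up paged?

Round 1 — queue-2, search-1 page on-call (initial).
  worker-1: +50 → 50 ≥ 50
  worker-2: +90 → 90 < 100
Round 2 — worker-1 pages on-call.
  app-a: +90 → 90 < 120
No further pages.

3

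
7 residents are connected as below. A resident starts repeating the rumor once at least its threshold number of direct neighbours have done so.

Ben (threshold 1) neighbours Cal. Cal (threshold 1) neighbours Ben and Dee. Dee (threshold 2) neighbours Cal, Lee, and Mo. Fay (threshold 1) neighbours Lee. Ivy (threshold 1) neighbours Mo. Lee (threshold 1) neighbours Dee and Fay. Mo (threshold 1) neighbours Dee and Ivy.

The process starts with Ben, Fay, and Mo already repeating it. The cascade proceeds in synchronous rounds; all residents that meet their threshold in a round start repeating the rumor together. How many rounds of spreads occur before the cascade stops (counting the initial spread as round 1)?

Round 1 — Ben, Fay, Mo start repeating the rumor (initial).
Round 2 — checking thresholds:
  Cal: 1 of 2 neighbours ≥ 1, starts repeating the rumor.
  Dee: 1 of 3 neighbours < 2, not yet.
  Ivy: 1 of 1 neighbours ≥ 1, starts repeating the rumor.
  Lee: 1 of 2 neighbours ≥ 1, starts repeating the rumor.
Round 3 — checking thresholds:
  Dee: 3 of 3 neighbours ≥ 2, starts repeating the rumor.
Round 4 — no new spreads; cascade stops.

3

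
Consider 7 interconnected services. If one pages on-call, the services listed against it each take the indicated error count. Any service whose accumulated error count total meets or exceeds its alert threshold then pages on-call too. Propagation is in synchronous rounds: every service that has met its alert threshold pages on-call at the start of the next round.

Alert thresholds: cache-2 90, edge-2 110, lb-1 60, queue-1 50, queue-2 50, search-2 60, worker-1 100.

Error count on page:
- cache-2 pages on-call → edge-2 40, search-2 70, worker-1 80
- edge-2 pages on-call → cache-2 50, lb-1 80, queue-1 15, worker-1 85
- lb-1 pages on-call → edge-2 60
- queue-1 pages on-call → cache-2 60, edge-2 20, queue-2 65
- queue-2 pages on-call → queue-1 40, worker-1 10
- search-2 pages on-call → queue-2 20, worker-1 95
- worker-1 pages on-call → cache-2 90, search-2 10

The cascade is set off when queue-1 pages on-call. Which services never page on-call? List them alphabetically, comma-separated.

Round 1 — queue-1 pages on-call (initial).
  cache-2: +60 → 60 < 90
  edge-2: +20 → 20 < 110
  queue-2: +65 → 65 ≥ 50
Round 2 — queue-2 pages on-call.
  worker-1: +10 → 10 < 100
No further pages.

cache-2, edge-2, lb-1, search-2, worker-1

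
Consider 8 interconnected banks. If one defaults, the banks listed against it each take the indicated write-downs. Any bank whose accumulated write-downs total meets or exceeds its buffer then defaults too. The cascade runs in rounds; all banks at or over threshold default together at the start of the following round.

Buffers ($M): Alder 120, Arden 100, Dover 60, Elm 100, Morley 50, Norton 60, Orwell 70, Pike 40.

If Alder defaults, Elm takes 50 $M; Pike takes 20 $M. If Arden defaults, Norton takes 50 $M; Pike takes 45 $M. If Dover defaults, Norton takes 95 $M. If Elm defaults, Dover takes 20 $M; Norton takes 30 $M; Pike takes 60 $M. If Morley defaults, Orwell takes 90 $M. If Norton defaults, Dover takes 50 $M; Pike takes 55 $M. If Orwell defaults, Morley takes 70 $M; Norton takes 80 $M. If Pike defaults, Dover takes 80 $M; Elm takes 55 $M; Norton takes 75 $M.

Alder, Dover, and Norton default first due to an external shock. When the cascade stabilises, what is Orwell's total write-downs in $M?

0

Round 1 — Alder, Dover, Norton default (initial).
  Elm: +50 → 50 < 100
  Pike: +20+55 → 75 ≥ 40
Round 2 — Pike defaults.
  Elm: +55 → 105 ≥ 100
Round 3 — Elm defaults.
No further defaults.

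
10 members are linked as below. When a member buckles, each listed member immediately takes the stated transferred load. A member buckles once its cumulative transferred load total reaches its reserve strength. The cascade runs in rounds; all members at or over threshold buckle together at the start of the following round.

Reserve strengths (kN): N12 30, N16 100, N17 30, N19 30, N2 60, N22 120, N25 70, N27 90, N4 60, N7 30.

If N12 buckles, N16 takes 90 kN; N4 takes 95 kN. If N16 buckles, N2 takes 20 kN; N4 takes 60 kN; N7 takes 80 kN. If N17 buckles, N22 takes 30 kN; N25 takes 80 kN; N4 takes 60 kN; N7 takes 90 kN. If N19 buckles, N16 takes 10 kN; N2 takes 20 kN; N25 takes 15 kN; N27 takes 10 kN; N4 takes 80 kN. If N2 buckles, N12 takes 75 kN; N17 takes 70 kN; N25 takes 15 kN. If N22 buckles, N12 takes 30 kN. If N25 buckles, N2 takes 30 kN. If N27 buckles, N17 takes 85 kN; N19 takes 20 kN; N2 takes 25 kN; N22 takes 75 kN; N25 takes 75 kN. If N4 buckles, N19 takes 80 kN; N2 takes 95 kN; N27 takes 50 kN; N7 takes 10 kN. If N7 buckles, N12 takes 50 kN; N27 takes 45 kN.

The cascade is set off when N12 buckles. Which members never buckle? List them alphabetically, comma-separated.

N22

Round 1 — N12 buckles (initial).
  N16: +90 → 90 < 100
  N4: +95 → 95 ≥ 60
Round 2 — N4 buckles.
  N19: +80 → 80 ≥ 30
  N2: +95 → 95 ≥ 60
  N27: +50 → 50 < 90
  N7: +10 → 10 < 30
Round 3 — N19, N2 buckle.
  N16: +10 → 100 ≥ 100
  N17: +70 → 70 ≥ 30
  N25: +15+15 → 30 < 70
  N27: +10 → 60 < 90
Round 4 — N16, N17 buckle.
  N22: +30 → 30 < 120
  N25: +80 → 110 ≥ 70
  N7: +80+90 → 180 ≥ 30
Round 5 — N25, N7 buckle.
  N27: +45 → 105 ≥ 90
Round 6 — N27 buckles.
  N22: +75 → 105 < 120
No further bucklings.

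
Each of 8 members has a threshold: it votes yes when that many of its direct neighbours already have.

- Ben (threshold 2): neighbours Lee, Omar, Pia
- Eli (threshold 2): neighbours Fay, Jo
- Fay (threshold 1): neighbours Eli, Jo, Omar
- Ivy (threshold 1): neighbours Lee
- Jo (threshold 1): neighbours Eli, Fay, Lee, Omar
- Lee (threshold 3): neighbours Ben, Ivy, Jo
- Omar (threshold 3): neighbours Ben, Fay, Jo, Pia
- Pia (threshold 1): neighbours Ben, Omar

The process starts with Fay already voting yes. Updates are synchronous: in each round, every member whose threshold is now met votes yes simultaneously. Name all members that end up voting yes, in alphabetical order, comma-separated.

Round 1 — Fay votes yes (initial).
Round 2 — checking thresholds:
  Eli: 1 of 2 neighbours < 2, holds.
  Jo: 1 of 4 neighbours ≥ 1, votes yes.
  Omar: 1 of 4 neighbours < 3, holds.
Round 3 — checking thresholds:
  Eli: 2 of 2 neighbours ≥ 2, votes yes.
  Lee: 1 of 3 neighbours < 3, holds.
  Omar: 2 of 4 neighbours < 3, holds.
Round 4 — no new yes votes; cascade stops.

Eli, Fay, Jo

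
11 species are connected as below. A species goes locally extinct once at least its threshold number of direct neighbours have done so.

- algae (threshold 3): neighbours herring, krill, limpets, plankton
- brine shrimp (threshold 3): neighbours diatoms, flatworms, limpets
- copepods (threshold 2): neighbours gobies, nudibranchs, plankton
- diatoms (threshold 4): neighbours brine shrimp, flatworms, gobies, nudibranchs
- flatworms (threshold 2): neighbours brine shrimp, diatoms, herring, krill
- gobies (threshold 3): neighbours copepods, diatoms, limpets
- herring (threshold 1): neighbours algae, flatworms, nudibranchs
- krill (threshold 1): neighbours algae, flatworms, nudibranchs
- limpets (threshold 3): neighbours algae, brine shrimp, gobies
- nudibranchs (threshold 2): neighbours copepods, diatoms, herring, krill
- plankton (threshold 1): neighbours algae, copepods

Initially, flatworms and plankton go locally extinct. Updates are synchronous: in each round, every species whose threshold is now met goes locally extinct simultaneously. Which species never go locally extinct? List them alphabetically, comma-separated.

brine shrimp, diatoms, gobies, limpets

Round 1 — flatworms, plankton go locally extinct (initial).
Round 2 — checking thresholds:
  algae: 1 of 4 neighbours < 3, below threshold.
  brine shrimp: 1 of 3 neighbours < 3, below threshold.
  copepods: 1 of 3 neighbours < 2, below threshold.
  diatoms: 1 of 4 neighbours < 4, below threshold.
  herring: 1 of 3 neighbours ≥ 1, goes locally extinct.
  krill: 1 of 3 neighbours ≥ 1, goes locally extinct.
Round 3 — checking thresholds:
  algae: 3 of 4 neighbours ≥ 3, goes locally extinct.
  brine shrimp: 1 of 3 neighbours < 3, below threshold.
  copepods: 1 of 3 neighbours < 2, below threshold.
  diatoms: 1 of 4 neighbours < 4, below threshold.
  nudibranchs: 2 of 4 neighbours ≥ 2, goes locally extinct.
Round 4 — checking thresholds:
  brine shrimp: 1 of 3 neighbours < 3, below threshold.
  copepods: 2 of 3 neighbours ≥ 2, goes locally extinct.
  diatoms: 2 of 4 neighbours < 4, below threshold.
  limpets: 1 of 3 neighbours < 3, below threshold.
Round 5 — no new extinctions; cascade stops.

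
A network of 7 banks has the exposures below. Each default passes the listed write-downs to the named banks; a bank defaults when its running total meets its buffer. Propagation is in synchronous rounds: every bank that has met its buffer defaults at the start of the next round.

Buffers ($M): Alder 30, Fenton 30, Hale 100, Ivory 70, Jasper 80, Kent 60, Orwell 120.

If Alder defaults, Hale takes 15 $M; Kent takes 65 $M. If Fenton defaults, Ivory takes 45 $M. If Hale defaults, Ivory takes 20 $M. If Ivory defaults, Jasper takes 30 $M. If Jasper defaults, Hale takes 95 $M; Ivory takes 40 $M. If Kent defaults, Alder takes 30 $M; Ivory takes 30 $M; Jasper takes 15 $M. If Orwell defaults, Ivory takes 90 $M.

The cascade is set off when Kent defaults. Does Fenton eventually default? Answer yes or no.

Round 1 — Kent defaults (initial).
  Alder: +30 → 30 ≥ 30
  Ivory: +30 → 30 < 70
  Jasper: +15 → 15 < 80
Round 2 — Alder defaults.
  Hale: +15 → 15 < 100
No further defaults.

no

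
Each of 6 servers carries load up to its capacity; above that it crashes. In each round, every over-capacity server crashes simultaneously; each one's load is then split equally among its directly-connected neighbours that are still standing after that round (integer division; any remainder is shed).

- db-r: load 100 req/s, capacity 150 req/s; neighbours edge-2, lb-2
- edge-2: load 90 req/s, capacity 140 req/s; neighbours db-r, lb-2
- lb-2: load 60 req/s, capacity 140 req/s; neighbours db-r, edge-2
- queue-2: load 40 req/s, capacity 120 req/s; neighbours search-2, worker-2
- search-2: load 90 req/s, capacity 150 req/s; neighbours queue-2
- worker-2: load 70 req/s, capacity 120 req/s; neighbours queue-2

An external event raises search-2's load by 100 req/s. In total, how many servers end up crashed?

3

Round 1 — search-2 at 190 > 150. search-2 crashes.
  search-2 sheds 190 req/s to queue-2: 190 each.
    queue-2: 40+190 = 230 > 120
Round 2 — queue-2 crashes.
  queue-2 sheds 230 req/s to worker-2: 230 each.
    worker-2: 70+230 = 300 > 120
Round 3 — worker-2 crashes.
  worker-2 sheds 300 req/s: no online neighbours, lost.
No further crashes.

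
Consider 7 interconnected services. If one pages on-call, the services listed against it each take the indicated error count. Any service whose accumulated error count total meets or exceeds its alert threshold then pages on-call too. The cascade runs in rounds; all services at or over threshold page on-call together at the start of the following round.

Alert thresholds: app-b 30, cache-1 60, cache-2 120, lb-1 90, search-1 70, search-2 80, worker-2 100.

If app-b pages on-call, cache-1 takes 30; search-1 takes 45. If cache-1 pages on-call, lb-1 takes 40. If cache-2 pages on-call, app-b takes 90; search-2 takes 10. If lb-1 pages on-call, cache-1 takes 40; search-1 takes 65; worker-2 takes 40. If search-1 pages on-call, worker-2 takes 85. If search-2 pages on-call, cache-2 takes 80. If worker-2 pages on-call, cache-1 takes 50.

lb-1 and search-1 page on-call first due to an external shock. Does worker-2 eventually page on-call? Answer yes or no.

yes

Round 1 — lb-1, search-1 page on-call (initial).
  cache-1: +40 → 40 < 60
  worker-2: +40+85 → 125 ≥ 100
Round 2 — worker-2 pages on-call.
  cache-1: +50 → 90 ≥ 60
Round 3 — cache-1 pages on-call.
No further pages.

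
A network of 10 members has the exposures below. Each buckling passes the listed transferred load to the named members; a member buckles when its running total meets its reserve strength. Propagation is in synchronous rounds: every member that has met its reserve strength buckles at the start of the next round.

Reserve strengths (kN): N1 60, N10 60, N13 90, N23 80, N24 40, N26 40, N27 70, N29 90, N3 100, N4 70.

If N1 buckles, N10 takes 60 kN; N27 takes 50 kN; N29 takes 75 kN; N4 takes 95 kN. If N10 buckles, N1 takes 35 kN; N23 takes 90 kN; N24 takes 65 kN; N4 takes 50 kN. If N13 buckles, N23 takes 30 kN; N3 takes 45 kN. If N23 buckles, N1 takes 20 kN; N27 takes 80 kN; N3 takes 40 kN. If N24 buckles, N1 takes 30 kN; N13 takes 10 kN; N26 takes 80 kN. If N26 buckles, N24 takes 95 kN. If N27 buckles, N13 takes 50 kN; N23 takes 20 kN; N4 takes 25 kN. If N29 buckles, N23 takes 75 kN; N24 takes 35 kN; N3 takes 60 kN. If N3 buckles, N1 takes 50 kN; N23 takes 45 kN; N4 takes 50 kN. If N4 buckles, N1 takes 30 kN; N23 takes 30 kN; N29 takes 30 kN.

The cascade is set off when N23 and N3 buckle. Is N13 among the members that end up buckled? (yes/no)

no

Round 1 — N23, N3 buckle (initial).
  N1: +20+50 → 70 ≥ 60
  N27: +80 → 80 ≥ 70
  N4: +50 → 50 < 70
Round 2 — N1, N27 buckle.
  N10: +60 → 60 ≥ 60
  N13: +50 → 50 < 90
  N29: +75 → 75 < 90
  N4: +95+25 → 170 ≥ 70
Round 3 — N10, N4 buckle.
  N24: +65 → 65 ≥ 40
  N29: +30 → 105 ≥ 90
Round 4 — N24, N29 buckle.
  N13: +10 → 60 < 90
  N26: +80 → 80 ≥ 40
Round 5 — N26 buckles.
No further bucklings.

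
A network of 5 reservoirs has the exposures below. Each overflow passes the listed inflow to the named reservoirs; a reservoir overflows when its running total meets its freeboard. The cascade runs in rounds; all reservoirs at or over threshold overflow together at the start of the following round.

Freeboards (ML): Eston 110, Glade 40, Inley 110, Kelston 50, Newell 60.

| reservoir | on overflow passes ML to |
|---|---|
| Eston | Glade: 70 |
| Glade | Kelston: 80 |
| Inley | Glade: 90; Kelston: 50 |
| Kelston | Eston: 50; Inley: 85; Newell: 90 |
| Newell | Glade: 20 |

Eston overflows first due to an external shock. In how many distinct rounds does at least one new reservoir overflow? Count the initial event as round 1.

Round 1 — Eston overflows (initial).
  Glade: +70 → 70 ≥ 40
Round 2 — Glade overflows.
  Kelston: +80 → 80 ≥ 50
Round 3 — Kelston overflows.
  Inley: +85 → 85 < 110
  Newell: +90 → 90 ≥ 60
Round 4 — Newell overflows.
No further overflows.

4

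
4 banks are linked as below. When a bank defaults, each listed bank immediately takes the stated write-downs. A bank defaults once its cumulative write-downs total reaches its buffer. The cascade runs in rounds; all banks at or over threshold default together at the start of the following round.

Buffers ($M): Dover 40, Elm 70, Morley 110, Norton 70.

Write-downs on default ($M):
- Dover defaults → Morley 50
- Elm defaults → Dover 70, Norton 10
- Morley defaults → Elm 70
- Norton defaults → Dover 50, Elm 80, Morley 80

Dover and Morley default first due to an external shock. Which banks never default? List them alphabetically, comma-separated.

Round 1 — Dover, Morley default (initial).
  Elm: +70 → 70 ≥ 70
Round 2 — Elm defaults.
  Norton: +10 → 10 < 70
No further defaults.

Norton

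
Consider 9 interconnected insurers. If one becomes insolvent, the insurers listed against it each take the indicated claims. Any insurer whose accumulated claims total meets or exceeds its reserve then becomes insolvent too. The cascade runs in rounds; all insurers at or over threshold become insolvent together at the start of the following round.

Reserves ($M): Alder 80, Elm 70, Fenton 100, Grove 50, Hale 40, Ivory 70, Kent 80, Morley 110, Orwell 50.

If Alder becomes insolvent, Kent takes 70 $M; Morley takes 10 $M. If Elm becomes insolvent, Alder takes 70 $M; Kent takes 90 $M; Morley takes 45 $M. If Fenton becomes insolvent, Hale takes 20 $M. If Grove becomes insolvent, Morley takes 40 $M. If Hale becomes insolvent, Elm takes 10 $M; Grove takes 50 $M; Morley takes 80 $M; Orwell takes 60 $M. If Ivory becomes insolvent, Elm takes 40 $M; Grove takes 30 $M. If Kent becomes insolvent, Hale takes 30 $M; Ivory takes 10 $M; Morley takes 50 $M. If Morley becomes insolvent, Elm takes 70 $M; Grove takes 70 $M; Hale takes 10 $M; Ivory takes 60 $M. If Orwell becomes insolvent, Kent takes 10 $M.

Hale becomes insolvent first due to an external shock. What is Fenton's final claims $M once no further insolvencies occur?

Round 1 — Hale becomes insolvent (initial).
  Elm: +10 → 10 < 70
  Grove: +50 → 50 ≥ 50
  Morley: +80 → 80 < 110
  Orwell: +60 → 60 ≥ 50
Round 2 — Grove, Orwell become insolvent.
  Kent: +10 → 10 < 80
  Morley: +40 → 120 ≥ 110
Round 3 — Morley becomes insolvent.
  Elm: +70 → 80 ≥ 70
  Ivory: +60 → 60 < 70
Round 4 — Elm becomes insolvent.
  Alder: +70 → 70 < 80
  Kent: +90 → 100 ≥ 80
Round 5 — Kent becomes insolvent.
  Ivory: +10 → 70 ≥ 70
Round 6 — Ivory becomes insolvent.
No further insolvencies.

0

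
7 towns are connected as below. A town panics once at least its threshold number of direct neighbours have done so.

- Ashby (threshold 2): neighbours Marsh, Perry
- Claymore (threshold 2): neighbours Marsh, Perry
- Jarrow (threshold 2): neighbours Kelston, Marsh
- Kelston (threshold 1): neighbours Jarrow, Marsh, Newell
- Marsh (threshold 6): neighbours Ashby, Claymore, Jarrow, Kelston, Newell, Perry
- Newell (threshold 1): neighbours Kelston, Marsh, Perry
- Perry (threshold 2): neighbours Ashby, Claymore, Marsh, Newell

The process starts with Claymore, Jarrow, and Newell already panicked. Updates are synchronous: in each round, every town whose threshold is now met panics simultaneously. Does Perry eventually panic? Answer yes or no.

yes

Round 1 — Claymore, Jarrow, Newell panic (initial).
Round 2 — checking thresholds:
  Kelston: 2 of 3 neighbours ≥ 1, panics.
  Marsh: 3 of 6 neighbours < 6, holds.
  Perry: 2 of 4 neighbours ≥ 2, panics.
Round 3 — no new panics; cascade stops.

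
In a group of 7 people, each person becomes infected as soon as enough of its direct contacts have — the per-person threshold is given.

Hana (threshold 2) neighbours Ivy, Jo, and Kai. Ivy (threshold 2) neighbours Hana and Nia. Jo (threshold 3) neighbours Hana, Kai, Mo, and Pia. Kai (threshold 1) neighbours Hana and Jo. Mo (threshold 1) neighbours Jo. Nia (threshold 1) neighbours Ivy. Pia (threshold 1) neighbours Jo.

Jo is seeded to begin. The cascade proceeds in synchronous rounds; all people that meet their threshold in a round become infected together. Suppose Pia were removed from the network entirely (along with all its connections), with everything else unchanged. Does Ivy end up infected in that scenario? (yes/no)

no

With Pia removed:
Round 1 — Jo becomes infected (initial).
Round 2 — checking thresholds:
  Hana: 1 of 3 neighbours < 2, holds.
  Kai: 1 of 2 neighbours ≥ 1, becomes infected.
  Mo: 1 of 1 neighbours ≥ 1, becomes infected.
Round 3 — checking thresholds:
  Hana: 2 of 3 neighbours ≥ 2, becomes infected.
Round 4 — no new infections; cascade stops.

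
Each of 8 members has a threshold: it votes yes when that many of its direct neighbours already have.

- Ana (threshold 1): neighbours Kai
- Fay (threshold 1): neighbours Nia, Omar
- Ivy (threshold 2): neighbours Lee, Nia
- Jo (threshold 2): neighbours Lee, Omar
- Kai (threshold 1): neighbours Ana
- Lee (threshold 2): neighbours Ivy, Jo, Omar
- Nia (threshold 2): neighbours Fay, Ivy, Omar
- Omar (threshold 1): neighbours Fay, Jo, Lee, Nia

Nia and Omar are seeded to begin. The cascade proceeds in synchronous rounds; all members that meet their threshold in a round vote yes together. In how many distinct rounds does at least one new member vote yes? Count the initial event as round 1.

2

Round 1 — Nia, Omar vote yes (initial).
Round 2 — checking thresholds:
  Fay: 2 of 2 neighbours ≥ 1, votes yes.
  Ivy: 1 of 2 neighbours < 2, below threshold.
  Jo: 1 of 2 neighbours < 2, below threshold.
  Lee: 1 of 3 neighbours < 2, below threshold.
Round 3 — no new yes votes; cascade stops.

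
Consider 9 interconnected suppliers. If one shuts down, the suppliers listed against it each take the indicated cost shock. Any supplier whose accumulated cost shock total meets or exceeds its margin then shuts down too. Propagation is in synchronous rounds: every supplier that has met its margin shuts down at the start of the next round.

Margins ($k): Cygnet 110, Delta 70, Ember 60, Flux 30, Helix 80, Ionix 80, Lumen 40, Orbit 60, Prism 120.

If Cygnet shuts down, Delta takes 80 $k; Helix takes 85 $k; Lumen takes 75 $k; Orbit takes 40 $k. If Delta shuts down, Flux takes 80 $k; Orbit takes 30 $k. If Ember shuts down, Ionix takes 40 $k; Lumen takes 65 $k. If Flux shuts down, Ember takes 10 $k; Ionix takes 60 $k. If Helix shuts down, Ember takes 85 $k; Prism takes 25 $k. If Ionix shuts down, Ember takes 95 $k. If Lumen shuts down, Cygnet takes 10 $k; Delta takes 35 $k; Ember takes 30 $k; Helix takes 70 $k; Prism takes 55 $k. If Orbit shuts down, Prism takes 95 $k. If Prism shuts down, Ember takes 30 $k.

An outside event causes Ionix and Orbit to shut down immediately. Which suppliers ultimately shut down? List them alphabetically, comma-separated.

Round 1 — Ionix, Orbit shut down (initial).
  Ember: +95 → 95 ≥ 60
  Prism: +95 → 95 < 120
Round 2 — Ember shuts down.
  Lumen: +65 → 65 ≥ 40
Round 3 — Lumen shuts down.
  Cygnet: +10 → 10 < 110
  Delta: +35 → 35 < 70
  Helix: +70 → 70 < 80
  Prism: +55 → 150 ≥ 120
Round 4 — Prism shuts down.
No further shutdowns.

Ember, Ionix, Lumen, Orbit, Prism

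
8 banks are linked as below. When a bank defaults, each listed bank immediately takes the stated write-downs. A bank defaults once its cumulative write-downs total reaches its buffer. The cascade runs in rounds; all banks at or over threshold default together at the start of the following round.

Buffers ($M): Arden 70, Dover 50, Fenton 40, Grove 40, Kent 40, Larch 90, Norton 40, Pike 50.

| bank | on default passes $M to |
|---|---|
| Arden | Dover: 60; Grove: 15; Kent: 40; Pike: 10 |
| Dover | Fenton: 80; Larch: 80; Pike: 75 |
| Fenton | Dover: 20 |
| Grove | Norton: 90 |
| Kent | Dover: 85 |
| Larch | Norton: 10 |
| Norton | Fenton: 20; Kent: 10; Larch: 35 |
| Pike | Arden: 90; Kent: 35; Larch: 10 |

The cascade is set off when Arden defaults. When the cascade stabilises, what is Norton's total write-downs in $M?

10

Round 1 — Arden defaults (initial).
  Dover: +60 → 60 ≥ 50
  Grove: +15 → 15 < 40
  Kent: +40 → 40 ≥ 40
  Pike: +10 → 10 < 50
Round 2 — Dover, Kent default.
  Fenton: +80 → 80 ≥ 40
  Larch: +80 → 80 < 90
  Pike: +75 → 85 ≥ 50
Round 3 — Fenton, Pike default.
  Larch: +10 → 90 ≥ 90
Round 4 — Larch defaults.
  Norton: +10 → 10 < 40
No further defaults.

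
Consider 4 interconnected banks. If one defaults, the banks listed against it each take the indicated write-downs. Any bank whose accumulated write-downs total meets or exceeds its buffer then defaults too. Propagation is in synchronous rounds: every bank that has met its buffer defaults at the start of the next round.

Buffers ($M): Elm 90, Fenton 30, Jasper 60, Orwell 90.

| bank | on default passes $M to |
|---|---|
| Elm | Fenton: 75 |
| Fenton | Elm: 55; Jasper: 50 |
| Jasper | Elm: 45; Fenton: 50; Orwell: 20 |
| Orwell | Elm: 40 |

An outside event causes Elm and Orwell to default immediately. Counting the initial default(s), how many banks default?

3

Round 1 — Elm, Orwell default (initial).
  Fenton: +75 → 75 ≥ 30
Round 2 — Fenton defaults.
  Jasper: +50 → 50 < 60
No further defaults.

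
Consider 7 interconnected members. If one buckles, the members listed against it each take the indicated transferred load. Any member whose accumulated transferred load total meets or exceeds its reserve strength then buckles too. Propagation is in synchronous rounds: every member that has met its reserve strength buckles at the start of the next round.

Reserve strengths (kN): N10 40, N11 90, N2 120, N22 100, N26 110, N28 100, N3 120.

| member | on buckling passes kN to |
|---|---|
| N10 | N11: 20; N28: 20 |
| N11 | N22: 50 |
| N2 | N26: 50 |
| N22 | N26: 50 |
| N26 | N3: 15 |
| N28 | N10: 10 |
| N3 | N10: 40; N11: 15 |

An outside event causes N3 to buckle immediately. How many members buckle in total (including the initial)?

2

Round 1 — N3 buckles (initial).
  N10: +40 → 40 ≥ 40
  N11: +15 → 15 < 90
Round 2 — N10 buckles.
  N11: +20 → 35 < 90
  N28: +20 → 20 < 100
No further bucklings.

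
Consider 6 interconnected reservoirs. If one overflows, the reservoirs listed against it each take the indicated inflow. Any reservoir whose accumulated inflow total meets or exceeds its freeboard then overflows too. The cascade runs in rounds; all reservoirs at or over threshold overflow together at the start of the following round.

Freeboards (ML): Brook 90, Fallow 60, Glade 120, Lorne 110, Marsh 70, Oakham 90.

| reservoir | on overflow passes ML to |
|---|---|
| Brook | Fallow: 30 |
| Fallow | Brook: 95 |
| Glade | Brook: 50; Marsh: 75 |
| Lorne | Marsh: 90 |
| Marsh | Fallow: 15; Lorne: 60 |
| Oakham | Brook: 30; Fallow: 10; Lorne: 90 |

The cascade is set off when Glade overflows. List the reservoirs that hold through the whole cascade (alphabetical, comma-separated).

Round 1 — Glade overflows (initial).
  Brook: +50 → 50 < 90
  Marsh: +75 → 75 ≥ 70
Round 2 — Marsh overflows.
  Fallow: +15 → 15 < 60
  Lorne: +60 → 60 < 110
No further overflows.

Brook, Fallow, Lorne, Oakham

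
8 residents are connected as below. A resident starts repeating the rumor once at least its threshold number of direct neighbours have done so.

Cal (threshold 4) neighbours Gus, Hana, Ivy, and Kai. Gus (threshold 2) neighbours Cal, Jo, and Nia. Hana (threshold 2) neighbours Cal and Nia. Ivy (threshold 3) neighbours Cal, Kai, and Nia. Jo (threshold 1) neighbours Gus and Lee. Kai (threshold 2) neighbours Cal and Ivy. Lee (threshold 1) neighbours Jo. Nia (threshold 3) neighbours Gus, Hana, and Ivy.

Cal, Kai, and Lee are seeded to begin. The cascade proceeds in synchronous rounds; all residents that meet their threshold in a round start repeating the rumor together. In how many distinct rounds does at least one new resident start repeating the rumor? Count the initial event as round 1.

3

Round 1 — Cal, Kai, Lee start repeating the rumor (initial).
Round 2 — checking thresholds:
  Gus: 1 of 3 neighbours < 2, holds.
  Hana: 1 of 2 neighbours < 2, holds.
  Ivy: 2 of 3 neighbours < 3, holds.
  Jo: 1 of 2 neighbours ≥ 1, starts repeating the rumor.
Round 3 — checking thresholds:
  Gus: 2 of 3 neighbours ≥ 2, starts repeating the rumor.
  Hana: 1 of 2 neighbours < 2, holds.
  Ivy: 2 of 3 neighbours < 3, holds.
Round 4 — no new spreads; cascade stops.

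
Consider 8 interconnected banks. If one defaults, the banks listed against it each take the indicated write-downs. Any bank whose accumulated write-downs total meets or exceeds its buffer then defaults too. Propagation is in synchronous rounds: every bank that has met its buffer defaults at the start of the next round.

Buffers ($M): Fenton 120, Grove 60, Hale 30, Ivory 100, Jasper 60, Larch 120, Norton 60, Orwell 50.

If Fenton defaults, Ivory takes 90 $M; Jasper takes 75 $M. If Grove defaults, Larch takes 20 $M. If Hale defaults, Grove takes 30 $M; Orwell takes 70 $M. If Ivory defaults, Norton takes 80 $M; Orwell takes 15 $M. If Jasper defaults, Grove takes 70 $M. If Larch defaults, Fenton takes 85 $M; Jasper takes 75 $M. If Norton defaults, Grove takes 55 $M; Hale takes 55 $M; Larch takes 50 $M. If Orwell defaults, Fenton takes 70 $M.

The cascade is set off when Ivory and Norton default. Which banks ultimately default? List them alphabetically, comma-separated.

Round 1 — Ivory, Norton default (initial).
  Grove: +55 → 55 < 60
  Hale: +55 → 55 ≥ 30
  Larch: +50 → 50 < 120
  Orwell: +15 → 15 < 50
Round 2 — Hale defaults.
  Grove: +30 → 85 ≥ 60
  Orwell: +70 → 85 ≥ 50
Round 3 — Grove, Orwell default.
  Fenton: +70 → 70 < 120
  Larch: +20 → 70 < 120
No further defaults.

Grove, Hale, Ivory, Norton, Orwell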